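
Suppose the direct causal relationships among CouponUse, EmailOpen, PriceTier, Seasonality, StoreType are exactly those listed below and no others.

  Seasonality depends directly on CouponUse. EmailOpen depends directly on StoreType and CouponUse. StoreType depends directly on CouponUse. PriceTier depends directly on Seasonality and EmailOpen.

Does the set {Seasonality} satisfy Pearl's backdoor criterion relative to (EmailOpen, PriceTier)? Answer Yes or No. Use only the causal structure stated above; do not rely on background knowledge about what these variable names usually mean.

Yes

Backdoor paths from EmailOpen to PriceTier (paths whose first edge points into EmailOpen):
  P1: EmailOpen <- CouponUse -> Seasonality -> PriceTier
  P2: EmailOpen <- StoreType <- CouponUse -> Seasonality -> PriceTier
Condition 1 (no descendant of EmailOpen in the set): holds — descendants of EmailOpen are {PriceTier}; none are in {Seasonality}.
Condition 2 (every backdoor path blocked by {Seasonality}):
  P1: blocked at chain node Seasonality ∈ conditioning set.
  P2: blocked at chain node Seasonality ∈ conditioning set.
{Seasonality} satisfies the backdoor criterion.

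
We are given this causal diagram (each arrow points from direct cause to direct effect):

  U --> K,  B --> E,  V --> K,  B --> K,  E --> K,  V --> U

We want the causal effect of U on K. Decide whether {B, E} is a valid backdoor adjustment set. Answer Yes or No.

No

Backdoor paths from U to K (paths whose first edge points into U):
  P1: U <- V -> K
Condition 1 (no descendant of U in the set): holds — descendants of U are {K}; none are in {B, E}.
Condition 2 (every backdoor path blocked by {B, E}):
  P1: open — no interior node is in the conditioning set.
{B, E} does not satisfy the backdoor criterion.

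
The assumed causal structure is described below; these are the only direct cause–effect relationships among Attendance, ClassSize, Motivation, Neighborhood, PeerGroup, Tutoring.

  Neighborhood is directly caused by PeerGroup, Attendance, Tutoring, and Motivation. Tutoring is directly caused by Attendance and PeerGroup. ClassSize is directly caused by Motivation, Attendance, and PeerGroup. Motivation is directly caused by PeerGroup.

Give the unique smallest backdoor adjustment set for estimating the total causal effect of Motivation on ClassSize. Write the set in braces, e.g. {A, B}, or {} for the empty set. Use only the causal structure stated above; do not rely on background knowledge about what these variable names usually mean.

Variables eligible for adjustment (non-descendants of Motivation, excluding Motivation and ClassSize): {Attendance, PeerGroup, Tutoring}.
Backdoor paths from Motivation to ClassSize:
  P1: Motivation <- PeerGroup -> Tutoring <- Attendance -> ClassSize
  P2: Motivation <- PeerGroup -> Tutoring -> Neighborhood <- Attendance -> ClassSize
  P3: Motivation <- PeerGroup -> ClassSize
  P4: Motivation <- PeerGroup -> Neighborhood <- Attendance -> ClassSize
  P5: Motivation <- PeerGroup -> Neighborhood <- Tutoring <- Attendance -> ClassSize
The empty set is not sufficient: P3 (Motivation <- PeerGroup -> ClassSize) has no collider blocking it and no conditioned non-collider, so it is open.
Try {PeerGroup}:
  P1: blocked at fork node PeerGroup ∈ conditioning set.
  P2: blocked at fork node PeerGroup ∈ conditioning set.
  P3: blocked at fork node PeerGroup ∈ conditioning set.
  P4: blocked at fork node PeerGroup ∈ conditioning set.
  P5: blocked at fork node PeerGroup ∈ conditioning set.
{PeerGroup} contains no descendant of Motivation and blocks every backdoor path.
No other singleton works — e.g. {Attendance} leaves P3 open — so {PeerGroup} is the unique smallest valid adjustment set.

{PeerGroup}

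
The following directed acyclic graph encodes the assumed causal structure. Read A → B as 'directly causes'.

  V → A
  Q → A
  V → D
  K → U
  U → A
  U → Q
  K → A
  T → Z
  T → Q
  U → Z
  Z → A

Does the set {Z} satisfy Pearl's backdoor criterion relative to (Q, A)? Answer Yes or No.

Backdoor paths from Q to A (paths whose first edge points into Q):
  P1: Q <- T -> Z <- U <- K -> A
  P2: Q <- T -> Z <- U -> A
  P3: Q <- T -> Z -> A
  P4: Q <- U <- K -> A
  P5: Q <- U -> Z -> A
  P6: Q <- U -> A
Condition 1 (no descendant of Q in the set): holds — descendants of Q are {A}; none are in {Z}.
Condition 2 (every backdoor path blocked by {Z}):
  P1: open — collider(s) Z are conditioned on (or have a conditioned descendant) and no non-collider on the path is in the set.
  P2: open — collider(s) Z are conditioned on (or have a conditioned descendant) and no non-collider on the path is in the set.
  P3: blocked at chain node Z ∈ conditioning set.
  P4: open — no interior node is in the conditioning set.
  P5: blocked at chain node Z ∈ conditioning set.
  P6: open — no interior node is in the conditioning set.
{Z} does not satisfy the backdoor criterion.

No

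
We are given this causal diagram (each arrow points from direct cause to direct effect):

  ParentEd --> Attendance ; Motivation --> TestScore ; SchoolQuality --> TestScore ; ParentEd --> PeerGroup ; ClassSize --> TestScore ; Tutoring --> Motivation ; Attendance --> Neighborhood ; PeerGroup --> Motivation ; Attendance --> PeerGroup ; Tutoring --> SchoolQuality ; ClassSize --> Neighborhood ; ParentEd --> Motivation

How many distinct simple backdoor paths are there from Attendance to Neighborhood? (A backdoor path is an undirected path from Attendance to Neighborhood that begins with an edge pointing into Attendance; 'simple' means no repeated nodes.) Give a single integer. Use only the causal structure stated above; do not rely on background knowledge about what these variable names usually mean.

A backdoor path from Attendance to Neighborhood is any simple undirected path whose first edge points into Attendance (i.e. leaves Attendance via a parent).
Parents of Attendance: {ParentEd}.
Enumerating:
  P1: Attendance <- ParentEd -> PeerGroup -> Motivation <- Tutoring -> SchoolQuality -> TestScore <- ClassSize -> Neighborhood
  P2: Attendance <- ParentEd -> PeerGroup -> Motivation -> TestScore <- ClassSize -> Neighborhood
  P3: Attendance <- ParentEd -> Motivation <- Tutoring -> SchoolQuality -> TestScore <- ClassSize -> Neighborhood
  P4: Attendance <- ParentEd -> Motivation -> TestScore <- ClassSize -> Neighborhood
That exhausts the simple backdoor paths. Count: 4.

4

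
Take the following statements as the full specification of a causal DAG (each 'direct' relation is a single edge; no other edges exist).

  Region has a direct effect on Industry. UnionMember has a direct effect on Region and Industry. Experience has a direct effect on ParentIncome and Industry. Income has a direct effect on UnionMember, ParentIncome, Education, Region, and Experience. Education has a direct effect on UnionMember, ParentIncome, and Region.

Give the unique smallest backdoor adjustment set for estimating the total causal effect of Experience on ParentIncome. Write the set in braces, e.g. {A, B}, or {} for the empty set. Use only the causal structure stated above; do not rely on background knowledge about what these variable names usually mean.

Variables eligible for adjustment (non-descendants of Experience, excluding Experience and ParentIncome): {Education, Income, Region, UnionMember}.
Backdoor paths from Experience to ParentIncome:
  P1: Experience <- Income -> Education -> ParentIncome
  P2: Experience <- Income -> UnionMember <- Education -> ParentIncome
  P3: Experience <- Income -> UnionMember -> Region <- Education -> ParentIncome
  P4: Experience <- Income -> UnionMember -> Industry <- Region <- Education -> ParentIncome
  P5: Experience <- Income -> Region <- Education -> ParentIncome
  P6: Experience <- Income -> Region <- UnionMember <- Education -> ParentIncome
  P7: Experience <- Income -> Region -> Industry <- UnionMember <- Education -> ParentIncome
  P8: Experience <- Income -> ParentIncome
The empty set is not sufficient: P1 (Experience <- Income -> Education -> ParentIncome) has no collider blocking it and no conditioned non-collider, so it is open.
Try {Income}:
  P1: blocked at fork node Income ∈ conditioning set.
  P2: blocked at fork node Income ∈ conditioning set.
  P3: blocked at fork node Income ∈ conditioning set.
  P4: blocked at fork node Income ∈ conditioning set.
  P5: blocked at fork node Income ∈ conditioning set.
  P6: blocked at fork node Income ∈ conditioning set.
  P7: blocked at fork node Income ∈ conditioning set.
  P8: blocked at fork node Income ∈ conditioning set.
{Income} contains no descendant of Experience and blocks every backdoor path.
No other singleton works — e.g. {Education} leaves P8 open — so {Income} is the unique smallest valid adjustment set.

{Income}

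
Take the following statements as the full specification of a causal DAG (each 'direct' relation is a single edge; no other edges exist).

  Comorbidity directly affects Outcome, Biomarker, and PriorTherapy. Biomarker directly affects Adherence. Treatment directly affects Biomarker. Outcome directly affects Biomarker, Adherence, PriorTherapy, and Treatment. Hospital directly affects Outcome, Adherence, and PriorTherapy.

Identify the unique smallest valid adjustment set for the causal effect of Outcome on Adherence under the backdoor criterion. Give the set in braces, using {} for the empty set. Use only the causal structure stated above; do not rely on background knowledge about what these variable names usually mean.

{Comorbidity, Hospital}

Variables eligible for adjustment (non-descendants of Outcome, excluding Outcome and Adherence): {Comorbidity, Hospital}.
Backdoor paths from Outcome to Adherence:
  P1: Outcome <- Comorbidity -> Biomarker -> Adherence
  P2: Outcome <- Comorbidity -> PriorTherapy <- Hospital -> Adherence
  P3: Outcome <- Hospital -> PriorTherapy <- Comorbidity -> Biomarker -> Adherence
  P4: Outcome <- Hospital -> Adherence
The empty set is not sufficient: P1 (Outcome <- Comorbidity -> Biomarker -> Adherence) has no collider blocking it and no conditioned non-collider, so it is open.
Try {Comorbidity, Hospital}:
  P1: blocked at fork node Comorbidity ∈ conditioning set.
  P2: blocked at fork node Comorbidity ∈ conditioning set.
  P3: blocked at fork node Hospital ∈ conditioning set.
  P4: blocked at fork node Hospital ∈ conditioning set.
{Comorbidity, Hospital} contains no descendant of Outcome and blocks every backdoor path.
Every element of {Comorbidity, Hospital} is needed (dropping Comorbidity leaves P1 open; dropping Hospital leaves P4 open), so no proper subset is valid.
Among all size-2 subsets of the eligible variables, only {Comorbidity, Hospital} blocks every backdoor path, so it is the unique smallest valid adjustment set.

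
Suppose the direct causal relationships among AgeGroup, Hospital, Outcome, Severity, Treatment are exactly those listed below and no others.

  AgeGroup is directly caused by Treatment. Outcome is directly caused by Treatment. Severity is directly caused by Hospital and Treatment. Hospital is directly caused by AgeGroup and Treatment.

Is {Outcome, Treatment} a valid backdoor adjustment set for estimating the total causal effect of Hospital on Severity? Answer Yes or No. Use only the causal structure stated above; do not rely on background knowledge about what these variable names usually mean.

Backdoor paths from Hospital to Severity (paths whose first edge points into Hospital):
  P1: Hospital <- Treatment -> Severity
  P2: Hospital <- AgeGroup <- Treatment -> Severity
Condition 1 (no descendant of Hospital in the set): holds — descendants of Hospital are {Severity}; none are in {Outcome, Treatment}.
Condition 2 (every backdoor path blocked by {Outcome, Treatment}):
  P1: blocked at fork node Treatment ∈ conditioning set.
  P2: blocked at fork node Treatment ∈ conditioning set.
{Outcome, Treatment} satisfies the backdoor criterion.

Yes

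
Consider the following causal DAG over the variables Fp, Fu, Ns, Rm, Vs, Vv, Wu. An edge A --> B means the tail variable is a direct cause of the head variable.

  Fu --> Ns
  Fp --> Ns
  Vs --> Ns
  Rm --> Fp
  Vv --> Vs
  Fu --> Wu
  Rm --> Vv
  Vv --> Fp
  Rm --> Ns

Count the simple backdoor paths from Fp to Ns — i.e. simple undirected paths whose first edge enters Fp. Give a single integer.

A backdoor path from Fp to Ns is any simple undirected path whose first edge points into Fp (i.e. leaves Fp via a parent).
Parents of Fp: {Rm, Vv}.
Enumerating:
  P1: Fp <- Rm -> Vv -> Vs -> Ns
  P2: Fp <- Rm -> Ns
  P3: Fp <- Vv <- Rm -> Ns
  P4: Fp <- Vv -> Vs -> Ns
That exhausts the simple backdoor paths. Count: 4.

4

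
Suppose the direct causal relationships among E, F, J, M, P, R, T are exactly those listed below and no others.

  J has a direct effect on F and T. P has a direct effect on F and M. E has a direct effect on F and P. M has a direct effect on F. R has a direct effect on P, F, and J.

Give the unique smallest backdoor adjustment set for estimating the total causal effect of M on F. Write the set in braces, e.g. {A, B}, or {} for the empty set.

{P}

Variables eligible for adjustment (non-descendants of M, excluding M and F): {E, J, P, R, T}.
Backdoor paths from M to F:
  P1: M <- P <- R -> J -> F
  P2: M <- P <- R -> F
  P3: M <- P <- E -> F
  P4: M <- P -> F
The empty set is not sufficient: P1 (M <- P <- R -> J -> F) has no collider blocking it and no conditioned non-collider, so it is open.
Try {P}:
  P1: blocked at chain node P ∈ conditioning set.
  P2: blocked at chain node P ∈ conditioning set.
  P3: blocked at chain node P ∈ conditioning set.
  P4: blocked at fork node P ∈ conditioning set.
{P} contains no descendant of M and blocks every backdoor path.
No other singleton works — e.g. {R} leaves P3 open — so {P} is the unique smallest valid adjustment set.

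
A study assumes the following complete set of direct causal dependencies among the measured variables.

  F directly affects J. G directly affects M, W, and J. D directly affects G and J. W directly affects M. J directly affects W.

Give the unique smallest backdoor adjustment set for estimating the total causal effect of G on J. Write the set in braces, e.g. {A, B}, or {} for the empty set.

{D}

Variables eligible for adjustment (non-descendants of G, excluding G and J): {D, F}.
Backdoor paths from G to J:
  P1: G <- D -> J
The empty set is not sufficient: P1 (G <- D -> J) has no collider blocking it and no conditioned non-collider, so it is open.
Try {D}:
  P1: blocked at fork node D ∈ conditioning set.
{D} contains no descendant of G and blocks every backdoor path.
No other singleton works — e.g. {F} leaves P1 open — so {D} is the unique smallest valid adjustment set.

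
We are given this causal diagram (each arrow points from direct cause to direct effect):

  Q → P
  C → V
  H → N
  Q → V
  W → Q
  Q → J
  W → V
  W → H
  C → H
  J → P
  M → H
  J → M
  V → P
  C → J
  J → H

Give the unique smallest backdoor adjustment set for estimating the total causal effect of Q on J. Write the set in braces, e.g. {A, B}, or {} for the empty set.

Variables eligible for adjustment (non-descendants of Q, excluding Q and J): {C, W}.
Backdoor paths from Q to J:
  P1: Q <- W -> H <- C -> J
  P2: Q <- W -> H <- C -> V -> P <- J
  P3: Q <- W -> H <- J
  P4: Q <- W -> H <- M <- J
  P5: Q <- W -> V <- C -> J
  P6: Q <- W -> V <- C -> H <- J
  P7: Q <- W -> V <- C -> H <- M <- J
  P8: Q <- W -> V -> P <- J
Each backdoor path contains an unconditioned collider, so every path is already blocked with the empty conditioning set:
  P1: blocked at collider H (neither it nor any descendant is in the conditioning set).
  P2: blocked at collider H (neither it nor any descendant is in the conditioning set).
  P3: blocked at collider H (neither it nor any descendant is in the conditioning set).
  P4: blocked at collider H (neither it nor any descendant is in the conditioning set).
  P5: blocked at collider V (neither it nor any descendant is in the conditioning set).
  P6: blocked at collider V (neither it nor any descendant is in the conditioning set).
  P7: blocked at collider V (neither it nor any descendant is in the conditioning set).
  P8: blocked at collider P (neither it nor any descendant is in the conditioning set).
The empty set is therefore the unique smallest valid set.

{}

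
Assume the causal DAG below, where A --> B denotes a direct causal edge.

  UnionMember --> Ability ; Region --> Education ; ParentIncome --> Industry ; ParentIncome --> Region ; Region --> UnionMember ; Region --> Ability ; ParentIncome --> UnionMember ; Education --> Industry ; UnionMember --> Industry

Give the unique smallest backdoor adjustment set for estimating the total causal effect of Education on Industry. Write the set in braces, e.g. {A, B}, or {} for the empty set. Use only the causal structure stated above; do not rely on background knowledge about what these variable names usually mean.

{Region}

Variables eligible for adjustment (non-descendants of Education, excluding Education and Industry): {Ability, ParentIncome, Region, UnionMember}.
Backdoor paths from Education to Industry:
  P1: Education <- Region <- ParentIncome -> UnionMember -> Industry
  P2: Education <- Region <- ParentIncome -> Industry
  P3: Education <- Region -> UnionMember <- ParentIncome -> Industry
  P4: Education <- Region -> UnionMember -> Industry
  P5: Education <- Region -> Ability <- UnionMember <- ParentIncome -> Industry
  P6: Education <- Region -> Ability <- UnionMember -> Industry
The empty set is not sufficient: P1 (Education <- Region <- ParentIncome -> UnionMember -> Industry) has no collider blocking it and no conditioned non-collider, so it is open.
Try {Region}:
  P1: blocked at chain node Region ∈ conditioning set.
  P2: blocked at chain node Region ∈ conditioning set.
  P3: blocked at fork node Region ∈ conditioning set.
  P4: blocked at fork node Region ∈ conditioning set.
  P5: blocked at fork node Region ∈ conditioning set.
  P6: blocked at fork node Region ∈ conditioning set.
{Region} contains no descendant of Education and blocks every backdoor path.
No other singleton works — e.g. {ParentIncome} leaves P4 open — so {Region} is the unique smallest valid adjustment set.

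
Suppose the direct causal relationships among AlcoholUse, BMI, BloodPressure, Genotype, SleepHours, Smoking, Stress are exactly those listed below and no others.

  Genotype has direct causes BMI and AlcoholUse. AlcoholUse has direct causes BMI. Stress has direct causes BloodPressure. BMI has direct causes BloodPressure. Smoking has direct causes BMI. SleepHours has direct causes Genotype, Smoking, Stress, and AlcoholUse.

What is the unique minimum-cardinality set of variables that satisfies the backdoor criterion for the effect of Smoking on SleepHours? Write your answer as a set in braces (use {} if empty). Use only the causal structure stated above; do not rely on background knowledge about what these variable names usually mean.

Variables eligible for adjustment (non-descendants of Smoking, excluding Smoking and SleepHours): {AlcoholUse, BMI, BloodPressure, Genotype, Stress}.
Backdoor paths from Smoking to SleepHours:
  P1: Smoking <- BMI <- BloodPressure -> Stress -> SleepHours
  P2: Smoking <- BMI -> AlcoholUse -> Genotype -> SleepHours
  P3: Smoking <- BMI -> AlcoholUse -> SleepHours
  P4: Smoking <- BMI -> Genotype <- AlcoholUse -> SleepHours
  P5: Smoking <- BMI -> Genotype -> SleepHours
The empty set is not sufficient: P1 (Smoking <- BMI <- BloodPressure -> Stress -> SleepHours) has no collider blocking it and no conditioned non-collider, so it is open.
Try {BMI}:
  P1: blocked at chain node BMI ∈ conditioning set.
  P2: blocked at fork node BMI ∈ conditioning set.
  P3: blocked at fork node BMI ∈ conditioning set.
  P4: blocked at fork node BMI ∈ conditioning set.
  P5: blocked at fork node BMI ∈ conditioning set.
{BMI} contains no descendant of Smoking and blocks every backdoor path.
No other singleton works — e.g. {BloodPressure} leaves P2 open — so {BMI} is the unique smallest valid adjustment set.

{BMI}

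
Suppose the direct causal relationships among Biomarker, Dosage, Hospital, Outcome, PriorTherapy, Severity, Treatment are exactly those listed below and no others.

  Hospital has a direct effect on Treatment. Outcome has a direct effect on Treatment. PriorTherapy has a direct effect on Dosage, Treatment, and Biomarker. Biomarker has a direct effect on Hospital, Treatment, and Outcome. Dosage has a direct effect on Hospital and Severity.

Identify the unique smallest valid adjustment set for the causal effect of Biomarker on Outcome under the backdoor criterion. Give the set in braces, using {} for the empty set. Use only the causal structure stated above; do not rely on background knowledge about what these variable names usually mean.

{}

Variables eligible for adjustment (non-descendants of Biomarker, excluding Biomarker and Outcome): {Dosage, PriorTherapy, Severity}.
Backdoor paths from Biomarker to Outcome:
  P1: Biomarker <- PriorTherapy -> Dosage -> Hospital -> Treatment <- Outcome
  P2: Biomarker <- PriorTherapy -> Treatment <- Outcome
Each backdoor path contains an unconditioned collider, so every path is already blocked with the empty conditioning set:
  P1: blocked at collider Treatment (neither it nor any descendant is in the conditioning set).
  P2: blocked at collider Treatment (neither it nor any descendant is in the conditioning set).
The empty set is therefore the unique smallest valid set.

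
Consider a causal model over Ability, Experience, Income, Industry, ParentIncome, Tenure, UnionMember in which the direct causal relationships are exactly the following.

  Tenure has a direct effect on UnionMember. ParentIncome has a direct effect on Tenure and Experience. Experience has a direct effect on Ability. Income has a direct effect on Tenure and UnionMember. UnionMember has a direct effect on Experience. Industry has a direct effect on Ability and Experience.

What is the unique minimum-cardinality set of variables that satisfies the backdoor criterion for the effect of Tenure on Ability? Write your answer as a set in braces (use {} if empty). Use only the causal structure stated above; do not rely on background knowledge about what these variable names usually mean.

{Income, ParentIncome}

Variables eligible for adjustment (non-descendants of Tenure, excluding Tenure and Ability): {Income, Industry, ParentIncome}.
Backdoor paths from Tenure to Ability:
  P1: Tenure <- Income -> UnionMember -> Experience <- Industry -> Ability
  P2: Tenure <- Income -> UnionMember -> Experience -> Ability
  P3: Tenure <- ParentIncome -> Experience <- Industry -> Ability
  P4: Tenure <- ParentIncome -> Experience -> Ability
The empty set is not sufficient: P2 (Tenure <- Income -> UnionMember -> Experience -> Ability) has no collider blocking it and no conditioned non-collider, so it is open.
Try {Income, ParentIncome}:
  P1: blocked at fork node Income ∈ conditioning set.
  P2: blocked at fork node Income ∈ conditioning set.
  P3: blocked at fork node ParentIncome ∈ conditioning set.
  P4: blocked at fork node ParentIncome ∈ conditioning set.
{Income, ParentIncome} contains no descendant of Tenure and blocks every backdoor path.
Every element of {Income, ParentIncome} is needed (dropping Income leaves P2 open; dropping ParentIncome leaves P4 open), so no proper subset is valid.
Among all size-2 subsets of the eligible variables, only {Income, ParentIncome} blocks every backdoor path, so it is the unique smallest valid adjustment set.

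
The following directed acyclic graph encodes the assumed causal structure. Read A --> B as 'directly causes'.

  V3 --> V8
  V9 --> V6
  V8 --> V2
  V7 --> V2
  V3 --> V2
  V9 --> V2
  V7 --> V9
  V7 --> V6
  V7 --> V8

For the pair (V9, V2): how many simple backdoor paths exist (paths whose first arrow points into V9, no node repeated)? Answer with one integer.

A backdoor path from V9 to V2 is any simple undirected path whose first edge points into V9 (i.e. leaves V9 via a parent).
Parents of V9: {V7}.
Enumerating:
  P1: V9 <- V7 -> V8 <- V3 -> V2
  P2: V9 <- V7 -> V8 -> V2
  P3: V9 <- V7 -> V2
That exhausts the simple backdoor paths. Count: 3.

3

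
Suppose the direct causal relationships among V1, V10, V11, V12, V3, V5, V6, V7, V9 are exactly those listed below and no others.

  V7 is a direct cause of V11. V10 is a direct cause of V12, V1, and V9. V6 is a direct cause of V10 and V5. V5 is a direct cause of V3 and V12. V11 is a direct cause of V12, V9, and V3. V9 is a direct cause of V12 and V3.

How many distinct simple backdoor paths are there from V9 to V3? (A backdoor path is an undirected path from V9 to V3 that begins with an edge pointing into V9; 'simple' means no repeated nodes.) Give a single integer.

A backdoor path from V9 to V3 is any simple undirected path whose first edge points into V9 (i.e. leaves V9 via a parent).
Parents of V9: {V10, V11}.
Enumerating:
  P1: V9 <- V11 -> V12 <- V10 <- V6 -> V5 -> V3
  P2: V9 <- V11 -> V12 <- V5 -> V3
  P3: V9 <- V11 -> V3
  P4: V9 <- V10 <- V6 -> V5 -> V12 <- V11 -> V3
  P5: V9 <- V10 <- V6 -> V5 -> V3
  P6: V9 <- V10 -> V12 <- V11 -> V3
  P7: V9 <- V10 -> V12 <- V5 -> V3
That exhausts the simple backdoor paths. Count: 7.

7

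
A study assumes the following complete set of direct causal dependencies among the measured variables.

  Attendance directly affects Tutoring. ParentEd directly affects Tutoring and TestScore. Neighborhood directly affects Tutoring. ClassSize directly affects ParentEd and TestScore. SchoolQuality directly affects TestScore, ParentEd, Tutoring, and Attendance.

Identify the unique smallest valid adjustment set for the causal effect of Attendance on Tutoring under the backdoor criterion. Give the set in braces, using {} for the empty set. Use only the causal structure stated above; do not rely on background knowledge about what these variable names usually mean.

{SchoolQuality}

Variables eligible for adjustment (non-descendants of Attendance, excluding Attendance and Tutoring): {ClassSize, Neighborhood, ParentEd, SchoolQuality, TestScore}.
Backdoor paths from Attendance to Tutoring:
  P1: Attendance <- SchoolQuality -> ParentEd -> Tutoring
  P2: Attendance <- SchoolQuality -> TestScore <- ClassSize -> ParentEd -> Tutoring
  P3: Attendance <- SchoolQuality -> TestScore <- ParentEd -> Tutoring
  P4: Attendance <- SchoolQuality -> Tutoring
The empty set is not sufficient: P1 (Attendance <- SchoolQuality -> ParentEd -> Tutoring) has no collider blocking it and no conditioned non-collider, so it is open.
Try {SchoolQuality}:
  P1: blocked at fork node SchoolQuality ∈ conditioning set.
  P2: blocked at fork node SchoolQuality ∈ conditioning set.
  P3: blocked at fork node SchoolQuality ∈ conditioning set.
  P4: blocked at fork node SchoolQuality ∈ conditioning set.
{SchoolQuality} contains no descendant of Attendance and blocks every backdoor path.
No other singleton works — e.g. {ClassSize} leaves P1 open — so {SchoolQuality} is the unique smallest valid adjustment set.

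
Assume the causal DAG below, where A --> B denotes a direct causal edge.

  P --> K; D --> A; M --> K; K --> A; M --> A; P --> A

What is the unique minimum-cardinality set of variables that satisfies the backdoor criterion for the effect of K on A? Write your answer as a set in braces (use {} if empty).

Variables eligible for adjustment (non-descendants of K, excluding K and A): {D, M, P}.
Backdoor paths from K to A:
  P1: K <- P -> A
  P2: K <- M -> A
The empty set is not sufficient: P1 (K <- P -> A) has no collider blocking it and no conditioned non-collider, so it is open.
Try {M, P}:
  P1: blocked at fork node P ∈ conditioning set.
  P2: blocked at fork node M ∈ conditioning set.
{M, P} contains no descendant of K and blocks every backdoor path.
Every element of {M, P} is needed (dropping M leaves P2 open; dropping P leaves P1 open), so no proper subset is valid.
Among all size-2 subsets of the eligible variables, only {M, P} blocks every backdoor path, so it is the unique smallest valid adjustment set.

{M, P}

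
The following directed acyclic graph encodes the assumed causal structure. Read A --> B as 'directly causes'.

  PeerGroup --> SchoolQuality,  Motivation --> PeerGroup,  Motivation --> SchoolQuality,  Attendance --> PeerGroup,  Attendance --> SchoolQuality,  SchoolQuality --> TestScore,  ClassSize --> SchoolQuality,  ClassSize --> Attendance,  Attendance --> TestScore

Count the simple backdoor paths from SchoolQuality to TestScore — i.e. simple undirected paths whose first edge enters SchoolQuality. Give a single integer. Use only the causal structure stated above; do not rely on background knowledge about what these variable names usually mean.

A backdoor path from SchoolQuality to TestScore is any simple undirected path whose first edge points into SchoolQuality (i.e. leaves SchoolQuality via a parent).
Parents of SchoolQuality: {Attendance, ClassSize, Motivation, PeerGroup}.
Enumerating:
  P1: SchoolQuality <- ClassSize -> Attendance -> TestScore
  P2: SchoolQuality <- Motivation -> PeerGroup <- Attendance -> TestScore
  P3: SchoolQuality <- Attendance -> TestScore
  P4: SchoolQuality <- PeerGroup <- Attendance -> TestScore
That exhausts the simple backdoor paths. Count: 4.

4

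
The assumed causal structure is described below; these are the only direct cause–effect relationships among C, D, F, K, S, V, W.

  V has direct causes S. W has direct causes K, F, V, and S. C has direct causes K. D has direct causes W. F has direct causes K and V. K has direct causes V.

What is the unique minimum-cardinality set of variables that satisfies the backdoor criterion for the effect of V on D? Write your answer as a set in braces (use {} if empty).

Variables eligible for adjustment (non-descendants of V, excluding V and D): {S}.
Backdoor paths from V to D:
  P1: V <- S -> W -> D
The empty set is not sufficient: P1 (V <- S -> W -> D) has no collider blocking it and no conditioned non-collider, so it is open.
Try {S}:
  P1: blocked at fork node S ∈ conditioning set.
{S} contains no descendant of V and blocks every backdoor path.
{S} is the unique smallest valid adjustment set.

{S}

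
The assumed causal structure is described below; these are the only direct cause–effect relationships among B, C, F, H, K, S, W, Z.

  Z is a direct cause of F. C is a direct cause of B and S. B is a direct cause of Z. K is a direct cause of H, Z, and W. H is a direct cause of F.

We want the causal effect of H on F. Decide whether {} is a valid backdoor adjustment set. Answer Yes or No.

Backdoor paths from H to F (paths whose first edge points into H):
  P1: H <- K -> Z -> F
Condition 1 (no descendant of H in the set): holds — descendants of H are {F}; none are in {}.
Condition 2 (every backdoor path blocked by {}):
  P1: open — no interior node is in the conditioning set.
{} does not satisfy the backdoor criterion.

No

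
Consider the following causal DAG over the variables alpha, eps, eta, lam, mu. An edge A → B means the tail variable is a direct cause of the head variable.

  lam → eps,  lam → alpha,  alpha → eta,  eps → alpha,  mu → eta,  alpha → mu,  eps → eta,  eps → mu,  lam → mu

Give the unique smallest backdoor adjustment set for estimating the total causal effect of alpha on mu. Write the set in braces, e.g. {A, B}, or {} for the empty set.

{eps, lam}

Variables eligible for adjustment (non-descendants of alpha, excluding alpha and mu): {eps, lam}.
Backdoor paths from alpha to mu:
  P1: alpha <- lam -> eps -> mu
  P2: alpha <- lam -> eps -> eta <- mu
  P3: alpha <- lam -> mu
  P4: alpha <- eps <- lam -> mu
  P5: alpha <- eps -> mu
  P6: alpha <- eps -> eta <- mu
The empty set is not sufficient: P1 (alpha <- lam -> eps -> mu) has no collider blocking it and no conditioned non-collider, so it is open.
Try {eps, lam}:
  P1: blocked at fork node lam ∈ conditioning set.
  P2: blocked at fork node lam ∈ conditioning set.
  P3: blocked at fork node lam ∈ conditioning set.
  P4: blocked at chain node eps ∈ conditioning set.
  P5: blocked at fork node eps ∈ conditioning set.
  P6: blocked at fork node eps ∈ conditioning set.
{eps, lam} contains no descendant of alpha and blocks every backdoor path.
Every element of {eps, lam} is needed (dropping eps leaves P5 open; dropping lam leaves P3 open), so no proper subset is valid.
Among all size-2 subsets of the eligible variables, only {eps, lam} blocks every backdoor path, so it is the unique smallest valid adjustment set.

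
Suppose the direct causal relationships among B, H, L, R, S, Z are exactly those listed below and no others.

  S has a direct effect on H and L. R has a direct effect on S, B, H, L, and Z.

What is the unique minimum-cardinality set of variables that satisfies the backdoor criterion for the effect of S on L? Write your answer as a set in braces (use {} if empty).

{R}

Variables eligible for adjustment (non-descendants of S, excluding S and L): {B, R, Z}.
Backdoor paths from S to L:
  P1: S <- R -> L
The empty set is not sufficient: P1 (S <- R -> L) has no collider blocking it and no conditioned non-collider, so it is open.
Try {R}:
  P1: blocked at fork node R ∈ conditioning set.
{R} contains no descendant of S and blocks every backdoor path.
No other singleton works — e.g. {Z} leaves P1 open — so {R} is the unique smallest valid adjustment set.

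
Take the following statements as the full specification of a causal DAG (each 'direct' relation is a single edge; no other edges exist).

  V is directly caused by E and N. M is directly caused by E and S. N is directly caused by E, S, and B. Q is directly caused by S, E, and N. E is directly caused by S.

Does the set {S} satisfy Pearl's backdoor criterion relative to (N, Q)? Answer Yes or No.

Backdoor paths from N to Q (paths whose first edge points into N):
  P1: N <- S -> E -> Q
  P2: N <- S -> M <- E -> Q
  P3: N <- S -> Q
  P4: N <- E <- S -> Q
  P5: N <- E -> M <- S -> Q
  P6: N <- E -> Q
Condition 1 (no descendant of N in the set): holds — descendants of N are {Q, V}; none are in {S}.
Condition 2 (every backdoor path blocked by {S}):
  P1: blocked at fork node S ∈ conditioning set.
  P2: blocked at fork node S ∈ conditioning set.
  P3: blocked at fork node S ∈ conditioning set.
  P4: blocked at fork node S ∈ conditioning set.
  P5: blocked at collider M (neither it nor any descendant is in the conditioning set).
  P6: open — no interior node is in the conditioning set.
{S} does not satisfy the backdoor criterion.

No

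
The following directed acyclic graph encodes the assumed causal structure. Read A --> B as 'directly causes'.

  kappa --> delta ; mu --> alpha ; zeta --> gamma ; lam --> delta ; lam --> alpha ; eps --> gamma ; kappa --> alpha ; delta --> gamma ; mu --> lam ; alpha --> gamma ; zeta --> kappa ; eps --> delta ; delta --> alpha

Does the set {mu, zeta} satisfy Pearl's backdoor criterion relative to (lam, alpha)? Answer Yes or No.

Yes

Backdoor paths from lam to alpha (paths whose first edge points into lam):
  P1: lam <- mu -> alpha
Condition 1 (no descendant of lam in the set): holds — descendants of lam are {alpha, delta, gamma}; none are in {mu, zeta}.
Condition 2 (every backdoor path blocked by {mu, zeta}):
  P1: blocked at fork node mu ∈ conditioning set.
{mu, zeta} satisfies the backdoor criterion.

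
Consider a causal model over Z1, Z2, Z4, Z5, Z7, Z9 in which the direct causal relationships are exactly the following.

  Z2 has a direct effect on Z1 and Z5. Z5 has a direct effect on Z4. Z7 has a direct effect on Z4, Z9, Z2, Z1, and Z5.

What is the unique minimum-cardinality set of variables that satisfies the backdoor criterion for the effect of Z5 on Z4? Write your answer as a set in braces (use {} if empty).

Variables eligible for adjustment (non-descendants of Z5, excluding Z5 and Z4): {Z1, Z2, Z7, Z9}.
Backdoor paths from Z5 to Z4:
  P1: Z5 <- Z7 -> Z4
  P2: Z5 <- Z2 <- Z7 -> Z4
  P3: Z5 <- Z2 -> Z1 <- Z7 -> Z4
The empty set is not sufficient: P1 (Z5 <- Z7 -> Z4) has no collider blocking it and no conditioned non-collider, so it is open.
Try {Z7}:
  P1: blocked at fork node Z7 ∈ conditioning set.
  P2: blocked at fork node Z7 ∈ conditioning set.
  P3: blocked at collider Z1 (neither it nor any descendant is in the conditioning set).
{Z7} contains no descendant of Z5 and blocks every backdoor path.
No other singleton works — e.g. {Z2} leaves P1 open — so {Z7} is the unique smallest valid adjustment set.

{Z7}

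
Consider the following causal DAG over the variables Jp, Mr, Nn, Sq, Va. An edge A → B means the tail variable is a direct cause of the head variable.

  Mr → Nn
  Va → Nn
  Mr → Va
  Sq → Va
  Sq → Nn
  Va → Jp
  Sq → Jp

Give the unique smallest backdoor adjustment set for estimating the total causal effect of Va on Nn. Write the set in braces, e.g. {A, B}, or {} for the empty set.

Variables eligible for adjustment (non-descendants of Va, excluding Va and Nn): {Mr, Sq}.
Backdoor paths from Va to Nn:
  P1: Va <- Mr -> Nn
  P2: Va <- Sq -> Nn
The empty set is not sufficient: P1 (Va <- Mr -> Nn) has no collider blocking it and no conditioned non-collider, so it is open.
Try {Mr, Sq}:
  P1: blocked at fork node Mr ∈ conditioning set.
  P2: blocked at fork node Sq ∈ conditioning set.
{Mr, Sq} contains no descendant of Va and blocks every backdoor path.
Every element of {Mr, Sq} is needed (dropping Mr leaves P1 open; dropping Sq leaves P2 open), so no proper subset is valid.
Among all size-2 subsets of the eligible variables, only {Mr, Sq} blocks every backdoor path, so it is the unique smallest valid adjustment set.

{Mr, Sq}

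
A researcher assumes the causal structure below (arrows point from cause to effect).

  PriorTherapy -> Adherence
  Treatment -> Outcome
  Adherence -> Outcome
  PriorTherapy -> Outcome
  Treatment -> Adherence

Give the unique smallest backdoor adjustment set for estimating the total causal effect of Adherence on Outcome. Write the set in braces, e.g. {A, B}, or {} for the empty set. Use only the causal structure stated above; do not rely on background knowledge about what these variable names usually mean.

Variables eligible for adjustment (non-descendants of Adherence, excluding Adherence and Outcome): {PriorTherapy, Treatment}.
Backdoor paths from Adherence to Outcome:
  P1: Adherence <- PriorTherapy -> Outcome
  P2: Adherence <- Treatment -> Outcome
The empty set is not sufficient: P1 (Adherence <- PriorTherapy -> Outcome) has no collider blocking it and no conditioned non-collider, so it is open.
Try {PriorTherapy, Treatment}:
  P1: blocked at fork node PriorTherapy ∈ conditioning set.
  P2: blocked at fork node Treatment ∈ conditioning set.
{PriorTherapy, Treatment} contains no descendant of Adherence and blocks every backdoor path.
Every element of {PriorTherapy, Treatment} is needed (dropping PriorTherapy leaves P1 open; dropping Treatment leaves P2 open), so no proper subset is valid.
Among all size-2 subsets of the eligible variables, only {PriorTherapy, Treatment} blocks every backdoor path, so it is the unique smallest valid adjustment set.

{PriorTherapy, Treatment}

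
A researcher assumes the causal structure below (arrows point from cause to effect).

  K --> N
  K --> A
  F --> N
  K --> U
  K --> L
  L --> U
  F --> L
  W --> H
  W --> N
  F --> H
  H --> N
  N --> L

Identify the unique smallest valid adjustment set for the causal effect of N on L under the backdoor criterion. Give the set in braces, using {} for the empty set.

{F, K}

Variables eligible for adjustment (non-descendants of N, excluding N and L): {A, F, H, K, W}.
Backdoor paths from N to L:
  P1: N <- W -> H <- F -> L
  P2: N <- F -> L
  P3: N <- H <- F -> L
  P4: N <- K -> L
  P5: N <- K -> U <- L
The empty set is not sufficient: P2 (N <- F -> L) has no collider blocking it and no conditioned non-collider, so it is open.
Try {F, K}:
  P1: blocked at collider H (neither it nor any descendant is in the conditioning set).
  P2: blocked at fork node F ∈ conditioning set.
  P3: blocked at fork node F ∈ conditioning set.
  P4: blocked at fork node K ∈ conditioning set.
  P5: blocked at fork node K ∈ conditioning set.
{F, K} contains no descendant of N and blocks every backdoor path.
Every element of {F, K} is needed (dropping F leaves P2 open; dropping K leaves P4 open), so no proper subset is valid.
Among all size-2 subsets of the eligible variables, only {F, K} blocks every backdoor path, so it is the unique smallest valid adjustment set.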